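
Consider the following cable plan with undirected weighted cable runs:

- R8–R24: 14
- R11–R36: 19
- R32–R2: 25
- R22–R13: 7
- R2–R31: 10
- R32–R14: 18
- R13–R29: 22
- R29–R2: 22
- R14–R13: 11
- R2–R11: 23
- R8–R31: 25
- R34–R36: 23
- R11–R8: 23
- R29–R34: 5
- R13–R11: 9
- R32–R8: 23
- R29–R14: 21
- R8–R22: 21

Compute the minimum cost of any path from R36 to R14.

39

Running Dijkstra from R36:
R36: 0
R11: 19  (via R36)
R34: 23  (via R36)
R29: 28  (via R34)
R13: 28  (via R11)
R22: 35  (via R13)
R14: 39  (via R13)
Shortest route: R36 → R11 → R13 → R14 = 39.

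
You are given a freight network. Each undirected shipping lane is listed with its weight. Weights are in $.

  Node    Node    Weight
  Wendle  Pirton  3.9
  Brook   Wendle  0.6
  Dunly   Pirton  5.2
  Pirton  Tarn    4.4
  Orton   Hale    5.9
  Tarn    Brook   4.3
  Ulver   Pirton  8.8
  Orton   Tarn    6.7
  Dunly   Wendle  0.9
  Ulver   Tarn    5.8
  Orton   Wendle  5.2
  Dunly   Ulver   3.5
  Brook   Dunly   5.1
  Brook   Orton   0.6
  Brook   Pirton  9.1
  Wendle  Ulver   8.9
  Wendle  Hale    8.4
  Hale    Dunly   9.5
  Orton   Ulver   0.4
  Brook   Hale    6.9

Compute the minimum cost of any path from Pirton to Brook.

$4.5

Settle nodes by increasing distance from Pirton:
Pirton: 0
Wendle: 3.9  (via Pirton)
Tarn: 4.4  (via Pirton)
Brook: 4.5  (via Wendle)
Shortest route: Pirton → Wendle → Brook = $4.5.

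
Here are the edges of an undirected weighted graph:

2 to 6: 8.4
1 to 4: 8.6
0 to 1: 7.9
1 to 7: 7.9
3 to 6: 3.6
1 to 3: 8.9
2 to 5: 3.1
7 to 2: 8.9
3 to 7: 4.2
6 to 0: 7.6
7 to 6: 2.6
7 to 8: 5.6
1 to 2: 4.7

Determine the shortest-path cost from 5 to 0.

15.7

Running Dijkstra from 5:
5: 0
2: 3.1  (via 5)
1: 7.8  (via 2)
6: 11.5  (via 2)
7: 12  (via 2)
3: 15.1  (via 6)
0: 15.7  (via 1)
Shortest route: 5 → 2 → 1 → 0 = 15.7.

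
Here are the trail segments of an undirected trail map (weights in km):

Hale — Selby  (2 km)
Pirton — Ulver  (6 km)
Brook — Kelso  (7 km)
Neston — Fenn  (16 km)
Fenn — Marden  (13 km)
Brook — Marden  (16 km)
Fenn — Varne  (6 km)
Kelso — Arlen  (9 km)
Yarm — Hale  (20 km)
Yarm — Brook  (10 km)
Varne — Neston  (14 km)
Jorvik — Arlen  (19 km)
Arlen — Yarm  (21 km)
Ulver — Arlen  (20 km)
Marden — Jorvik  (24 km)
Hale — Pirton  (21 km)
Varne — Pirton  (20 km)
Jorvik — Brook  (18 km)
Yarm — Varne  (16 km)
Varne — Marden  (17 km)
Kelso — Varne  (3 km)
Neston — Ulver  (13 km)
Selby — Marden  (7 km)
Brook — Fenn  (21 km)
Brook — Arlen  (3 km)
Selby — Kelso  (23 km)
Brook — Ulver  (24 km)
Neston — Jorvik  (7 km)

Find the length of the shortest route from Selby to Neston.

36 km

Enumerating some paths:
Selby → Marden → Jorvik → Neston: 7+24+7 = 38
Selby → Marden → Fenn → Neston: 7+13+16 = 36
Selby → Marden → Varne → Neston: 7+17+14 = 38
Selby → Marden → Fenn → Varne → Neston: 7+13+6+14 = 40
Cheapest is Selby → Marden → Fenn → Neston at 36 km.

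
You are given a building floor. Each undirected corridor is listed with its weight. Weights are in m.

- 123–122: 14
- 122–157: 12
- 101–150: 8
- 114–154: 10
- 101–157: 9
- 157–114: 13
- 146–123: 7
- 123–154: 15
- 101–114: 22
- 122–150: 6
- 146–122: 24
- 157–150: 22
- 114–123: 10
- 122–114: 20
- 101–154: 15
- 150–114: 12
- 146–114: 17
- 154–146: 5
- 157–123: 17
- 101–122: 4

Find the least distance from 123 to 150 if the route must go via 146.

34 m

Shortest 123→146: 123–146 = 7
Shortest 146→150: 146–154–114–150 = 27
Total via 146: 7 + 27 = 34 m.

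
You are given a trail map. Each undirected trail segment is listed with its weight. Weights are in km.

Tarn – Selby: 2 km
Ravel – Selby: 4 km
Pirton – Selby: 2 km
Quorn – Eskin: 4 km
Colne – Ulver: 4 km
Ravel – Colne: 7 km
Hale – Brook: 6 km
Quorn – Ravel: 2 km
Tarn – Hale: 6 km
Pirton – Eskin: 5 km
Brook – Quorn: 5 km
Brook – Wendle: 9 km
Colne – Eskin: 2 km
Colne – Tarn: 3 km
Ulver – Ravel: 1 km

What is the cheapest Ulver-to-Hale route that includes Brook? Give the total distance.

14 km

Best Ulver to Brook: Ulver–Ravel–Quorn–Brook costing 8
Best Brook to Hale: Brook–Hale costing 6
Total via Brook: 8 + 6 = 14 km.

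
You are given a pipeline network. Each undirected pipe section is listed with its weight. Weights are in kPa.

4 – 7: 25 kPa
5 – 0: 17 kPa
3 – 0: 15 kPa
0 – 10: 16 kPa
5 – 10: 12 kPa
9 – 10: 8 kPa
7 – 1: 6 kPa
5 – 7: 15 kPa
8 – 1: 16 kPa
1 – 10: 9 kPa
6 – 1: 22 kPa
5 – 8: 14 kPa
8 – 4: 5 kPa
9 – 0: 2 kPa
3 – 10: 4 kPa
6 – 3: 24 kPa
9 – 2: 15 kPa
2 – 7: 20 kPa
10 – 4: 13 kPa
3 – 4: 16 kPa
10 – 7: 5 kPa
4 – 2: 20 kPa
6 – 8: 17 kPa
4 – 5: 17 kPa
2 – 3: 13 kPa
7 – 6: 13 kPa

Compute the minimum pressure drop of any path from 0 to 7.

15 kPa

Shortest distances from 0:
0: 0
9: 2  (via 0)
10: 10  (via 9)
3: 14  (via 10)
7: 15  (via 10)
Shortest route: 0–9–10–7 = 15 kPa.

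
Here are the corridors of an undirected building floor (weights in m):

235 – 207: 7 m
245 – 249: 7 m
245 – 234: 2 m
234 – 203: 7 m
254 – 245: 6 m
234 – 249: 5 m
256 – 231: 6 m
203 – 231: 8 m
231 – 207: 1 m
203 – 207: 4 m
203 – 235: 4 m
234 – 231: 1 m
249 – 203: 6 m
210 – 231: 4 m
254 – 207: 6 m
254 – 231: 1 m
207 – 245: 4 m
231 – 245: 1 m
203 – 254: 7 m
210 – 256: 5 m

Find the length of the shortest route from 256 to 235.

14 m

Settle nodes by increasing distance from 256:
256: 0
210: 5  (via 256)
231: 6  (via 256)
245: 7  (via 231)
207: 7  (via 231)
254: 7  (via 231)
234: 7  (via 231)
203: 11  (via 207)
249: 12  (via 234)
235: 14  (via 207)
Shortest route: 256–231–207–235 = 14 m.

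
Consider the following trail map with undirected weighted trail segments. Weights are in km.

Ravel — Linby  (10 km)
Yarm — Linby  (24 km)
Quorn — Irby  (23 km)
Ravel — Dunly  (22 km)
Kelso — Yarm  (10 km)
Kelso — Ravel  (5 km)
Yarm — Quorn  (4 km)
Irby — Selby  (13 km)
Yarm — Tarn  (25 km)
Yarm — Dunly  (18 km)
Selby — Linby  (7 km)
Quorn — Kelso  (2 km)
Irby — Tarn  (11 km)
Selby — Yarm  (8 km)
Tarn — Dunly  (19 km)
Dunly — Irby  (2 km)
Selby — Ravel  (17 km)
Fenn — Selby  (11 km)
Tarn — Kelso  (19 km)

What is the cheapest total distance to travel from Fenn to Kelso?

Shortest distances from Fenn:
Fenn: 0
Selby: 11  (via Fenn)
Linby: 18  (via Selby)
Yarm: 19  (via Selby)
Quorn: 23  (via Yarm)
Irby: 24  (via Selby)
Kelso: 25  (via Quorn)
Shortest route: Fenn–Selby–Yarm–Quorn–Kelso = 25 km.

25 km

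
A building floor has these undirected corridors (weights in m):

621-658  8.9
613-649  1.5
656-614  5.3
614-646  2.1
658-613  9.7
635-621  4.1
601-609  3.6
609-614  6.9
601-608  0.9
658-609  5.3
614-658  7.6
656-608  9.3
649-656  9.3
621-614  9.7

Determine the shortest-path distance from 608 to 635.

22.8 m

Enumerating some paths:
608–601–609–658–621–635: 0.9+3.6+5.3+8.9+4.1 = 22.8
608–601–609–614–621–635: 0.9+3.6+6.9+9.7+4.1 = 25.2
608–656–614–621–635: 9.3+5.3+9.7+4.1 = 28.4
Cheapest is 608–601–609–658–621–635 at 22.8 m.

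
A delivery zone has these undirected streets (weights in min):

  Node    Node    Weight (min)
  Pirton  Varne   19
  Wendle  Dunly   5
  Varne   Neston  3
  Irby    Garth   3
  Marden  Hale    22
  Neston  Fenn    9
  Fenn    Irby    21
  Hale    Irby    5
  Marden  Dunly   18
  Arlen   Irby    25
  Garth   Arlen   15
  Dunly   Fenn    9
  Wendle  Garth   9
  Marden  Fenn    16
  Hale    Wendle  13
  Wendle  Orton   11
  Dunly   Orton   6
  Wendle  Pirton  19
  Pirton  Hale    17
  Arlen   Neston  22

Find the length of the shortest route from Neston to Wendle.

Enumerating some paths:
Neston - Fenn - Irby - Garth - Wendle: 9+21+3+9 = 42
Neston - Fenn - Dunly - Wendle: 9+9+5 = 23
Neston - Fenn - Dunly - Orton - Wendle: 9+9+6+11 = 35
Neston - Varne - Pirton - Wendle: 3+19+19 = 41
Cheapest is Neston - Fenn - Dunly - Wendle at 23 min.

23 min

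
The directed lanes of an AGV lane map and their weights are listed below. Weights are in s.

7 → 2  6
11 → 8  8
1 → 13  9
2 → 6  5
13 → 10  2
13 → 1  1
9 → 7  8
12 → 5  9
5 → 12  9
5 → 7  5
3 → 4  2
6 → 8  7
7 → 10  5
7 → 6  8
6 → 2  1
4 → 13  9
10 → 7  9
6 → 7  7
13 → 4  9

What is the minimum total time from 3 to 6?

30 s

Settle nodes by increasing distance from 3:
3: 0
4: 2  (via 3)
13: 11  (via 4)
1: 12  (via 13)
10: 13  (via 13)
7: 22  (via 10)
2: 28  (via 7)
6: 30  (via 7)
Shortest route: 3–4–13–10–7–6 = 30 s.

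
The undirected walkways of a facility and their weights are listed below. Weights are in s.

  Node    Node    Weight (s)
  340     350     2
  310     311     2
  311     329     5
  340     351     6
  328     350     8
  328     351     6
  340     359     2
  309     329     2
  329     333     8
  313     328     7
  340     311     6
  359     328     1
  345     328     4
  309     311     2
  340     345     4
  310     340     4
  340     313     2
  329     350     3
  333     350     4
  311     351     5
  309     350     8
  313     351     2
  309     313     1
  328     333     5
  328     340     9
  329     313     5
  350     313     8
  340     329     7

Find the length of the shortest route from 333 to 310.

10 s

Candidate routes:
333–328–359–340–310: 5+1+2+4 = 12
333–350–340–313–309–311–310: 4+2+2+1+2+2 = 13
333–350–340–310: 4+2+4 = 10
The minimum is 10 s via 333–350–340–310.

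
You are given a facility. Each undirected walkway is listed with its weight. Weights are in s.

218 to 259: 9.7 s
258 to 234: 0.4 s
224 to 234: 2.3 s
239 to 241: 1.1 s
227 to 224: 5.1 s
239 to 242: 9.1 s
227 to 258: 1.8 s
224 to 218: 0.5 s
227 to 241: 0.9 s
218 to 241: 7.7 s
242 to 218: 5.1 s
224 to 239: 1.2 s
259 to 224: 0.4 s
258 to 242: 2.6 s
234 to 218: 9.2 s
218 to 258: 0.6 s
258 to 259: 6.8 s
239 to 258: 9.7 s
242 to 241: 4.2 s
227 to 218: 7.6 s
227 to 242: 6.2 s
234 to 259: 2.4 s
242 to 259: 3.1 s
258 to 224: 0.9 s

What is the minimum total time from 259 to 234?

Compare a few routes:
259–234: 2.4 = 2.4
259–224–218–258–234: 0.4+0.5+0.6+0.4 = 1.9
259–224–234: 0.4+2.3 = 2.7
259–224–258–234: 0.4+0.9+0.4 = 1.7
The minimum is 1.7 s via 259–224–258–234.

1.7 s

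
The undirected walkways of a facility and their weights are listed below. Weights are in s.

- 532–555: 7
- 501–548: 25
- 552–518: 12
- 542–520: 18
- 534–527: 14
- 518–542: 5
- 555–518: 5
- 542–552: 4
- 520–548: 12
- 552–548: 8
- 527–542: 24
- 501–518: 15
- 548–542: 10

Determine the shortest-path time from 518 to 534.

Settle nodes by increasing distance from 518:
518: 0
555: 5  (via 518)
542: 5  (via 518)
552: 9  (via 542)
532: 12  (via 555)
501: 15  (via 518)
548: 15  (via 542)
520: 23  (via 542)
527: 29  (via 542)
534: 43  (via 527)
Shortest route: 518 → 542 → 527 → 534 = 43 s.

43 s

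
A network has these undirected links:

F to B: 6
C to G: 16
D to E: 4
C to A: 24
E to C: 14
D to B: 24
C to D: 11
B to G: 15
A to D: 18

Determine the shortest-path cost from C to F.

Candidate routes:
C - E - D - B - F: 14+4+24+6 = 48
C - A - D - B - F: 24+18+24+6 = 72
C - D - B - F: 11+24+6 = 41
C - G - B - F: 16+15+6 = 37
Cheapest is C - G - B - F at 37.

37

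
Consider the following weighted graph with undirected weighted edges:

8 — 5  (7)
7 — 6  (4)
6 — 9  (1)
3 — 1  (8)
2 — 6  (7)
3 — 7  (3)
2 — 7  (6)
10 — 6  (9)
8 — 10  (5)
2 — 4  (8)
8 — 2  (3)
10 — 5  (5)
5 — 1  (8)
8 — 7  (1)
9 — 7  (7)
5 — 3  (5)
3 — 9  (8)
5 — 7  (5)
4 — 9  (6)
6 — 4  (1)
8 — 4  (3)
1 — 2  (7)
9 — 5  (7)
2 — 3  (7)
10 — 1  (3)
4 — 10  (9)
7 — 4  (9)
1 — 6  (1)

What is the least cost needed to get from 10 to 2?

Candidate routes:
10 → 1 → 2: 3+7 = 10
10 → 8 → 2: 5+3 = 8
10 → 1 → 6 → 2: 3+1+7 = 11
Cheapest is 10 → 8 → 2 at 8.

8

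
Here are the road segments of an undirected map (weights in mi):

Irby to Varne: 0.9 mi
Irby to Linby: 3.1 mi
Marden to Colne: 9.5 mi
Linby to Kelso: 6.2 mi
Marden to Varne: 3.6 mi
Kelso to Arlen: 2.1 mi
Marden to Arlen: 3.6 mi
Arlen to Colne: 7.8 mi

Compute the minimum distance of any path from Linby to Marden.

Settle nodes by increasing distance from Linby:
Linby: 0
Irby: 3.1  (via Linby)
Varne: 4  (via Irby)
Kelso: 6.2  (via Linby)
Marden: 7.6  (via Varne)
Shortest route: Linby → Irby → Varne → Marden = 7.6 mi.

7.6 mi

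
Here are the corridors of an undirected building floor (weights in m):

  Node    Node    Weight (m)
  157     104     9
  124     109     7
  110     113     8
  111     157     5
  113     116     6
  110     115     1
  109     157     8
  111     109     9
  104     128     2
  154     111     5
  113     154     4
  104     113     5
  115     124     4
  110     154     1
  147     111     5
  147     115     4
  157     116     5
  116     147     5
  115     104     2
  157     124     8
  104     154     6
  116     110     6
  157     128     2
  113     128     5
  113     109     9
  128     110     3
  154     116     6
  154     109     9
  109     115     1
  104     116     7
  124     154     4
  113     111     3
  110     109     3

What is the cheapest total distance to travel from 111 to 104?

8 m

Running Dijkstra from 111:
111: 0
113: 3  (via 111)
154: 5  (via 111)
147: 5  (via 111)
157: 5  (via 111)
110: 6  (via 154)
128: 7  (via 157)
115: 7  (via 110)
104: 8  (via 113)
Shortest route: 111–113–104 = 8 m.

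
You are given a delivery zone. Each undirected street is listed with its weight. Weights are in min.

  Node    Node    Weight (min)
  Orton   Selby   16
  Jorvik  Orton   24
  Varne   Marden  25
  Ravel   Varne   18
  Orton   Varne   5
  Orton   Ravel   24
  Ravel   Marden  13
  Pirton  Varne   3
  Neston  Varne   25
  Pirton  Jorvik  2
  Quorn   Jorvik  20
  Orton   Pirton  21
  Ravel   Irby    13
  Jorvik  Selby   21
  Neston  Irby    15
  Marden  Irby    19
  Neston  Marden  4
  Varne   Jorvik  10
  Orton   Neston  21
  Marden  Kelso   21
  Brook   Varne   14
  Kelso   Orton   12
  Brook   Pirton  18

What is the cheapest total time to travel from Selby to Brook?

35 min

Settle nodes by increasing distance from Selby:
Selby: 0
Orton: 16  (via Selby)
Varne: 21  (via Orton)
Jorvik: 21  (via Selby)
Pirton: 23  (via Jorvik)
Kelso: 28  (via Orton)
Brook: 35  (via Varne)
Shortest route: Selby–Orton–Varne–Brook = 35 min.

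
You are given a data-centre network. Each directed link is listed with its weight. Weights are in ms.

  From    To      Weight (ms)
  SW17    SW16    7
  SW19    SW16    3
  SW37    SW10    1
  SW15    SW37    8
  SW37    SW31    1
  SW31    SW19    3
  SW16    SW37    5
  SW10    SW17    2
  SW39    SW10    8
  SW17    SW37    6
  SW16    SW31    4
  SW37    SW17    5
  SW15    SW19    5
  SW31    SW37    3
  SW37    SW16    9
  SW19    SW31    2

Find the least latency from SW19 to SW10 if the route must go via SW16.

9 ms

Shortest SW19→SW16: SW19–SW16 = 3
Best SW16 to SW10: SW16–SW37–SW10 costing 6
Total via SW16: 3 + 6 = 9 ms.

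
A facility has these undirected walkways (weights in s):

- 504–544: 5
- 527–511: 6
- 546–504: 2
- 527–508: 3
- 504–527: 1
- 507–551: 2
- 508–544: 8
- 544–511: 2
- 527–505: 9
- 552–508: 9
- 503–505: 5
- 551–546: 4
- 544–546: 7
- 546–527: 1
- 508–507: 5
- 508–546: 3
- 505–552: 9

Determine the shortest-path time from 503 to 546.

Shortest distances from 503:
503: 0
505: 5  (via 503)
527: 14  (via 505)
552: 14  (via 505)
504: 15  (via 527)
546: 15  (via 527)
Shortest route: 503 → 505 → 527 → 546 = 15 s.

15 s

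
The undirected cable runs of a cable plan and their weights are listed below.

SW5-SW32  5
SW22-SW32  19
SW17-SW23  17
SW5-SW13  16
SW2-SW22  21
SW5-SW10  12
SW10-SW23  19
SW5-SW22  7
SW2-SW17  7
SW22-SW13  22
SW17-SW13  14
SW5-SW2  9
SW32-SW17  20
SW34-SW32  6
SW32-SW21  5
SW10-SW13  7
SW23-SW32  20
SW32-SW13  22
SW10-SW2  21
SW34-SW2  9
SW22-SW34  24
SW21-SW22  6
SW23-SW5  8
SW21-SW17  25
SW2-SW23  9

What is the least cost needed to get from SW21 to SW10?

Settle nodes by increasing distance from SW21:
SW21: 0
SW32: 5  (via SW21)
SW22: 6  (via SW21)
SW5: 10  (via SW32)
SW34: 11  (via SW32)
SW23: 18  (via SW5)
SW2: 19  (via SW5)
SW10: 22  (via SW5)
Shortest route: SW21 → SW32 → SW5 → SW10 = 22.

22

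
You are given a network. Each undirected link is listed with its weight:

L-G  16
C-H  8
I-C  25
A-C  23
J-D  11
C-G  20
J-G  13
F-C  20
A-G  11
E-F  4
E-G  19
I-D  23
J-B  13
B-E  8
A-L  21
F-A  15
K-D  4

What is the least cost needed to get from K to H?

Compare a few routes:
K - D - J - B - E - F - C - H: 4+11+13+8+4+20+8 = 68
K - D - J - G - C - H: 4+11+13+20+8 = 56
K - D - I - C - H: 4+23+25+8 = 60
The minimum is 56 via K - D - J - G - C - H.

56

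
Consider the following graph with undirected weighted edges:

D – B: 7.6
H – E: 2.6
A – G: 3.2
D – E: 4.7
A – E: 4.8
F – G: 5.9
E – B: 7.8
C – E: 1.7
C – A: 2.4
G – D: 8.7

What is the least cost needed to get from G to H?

9.9

Candidate routes:
G → A → C → E → H: 3.2+2.4+1.7+2.6 = 9.9
G → A → E → H: 3.2+4.8+2.6 = 10.6
The minimum is 9.9 via G → A → C → E → H.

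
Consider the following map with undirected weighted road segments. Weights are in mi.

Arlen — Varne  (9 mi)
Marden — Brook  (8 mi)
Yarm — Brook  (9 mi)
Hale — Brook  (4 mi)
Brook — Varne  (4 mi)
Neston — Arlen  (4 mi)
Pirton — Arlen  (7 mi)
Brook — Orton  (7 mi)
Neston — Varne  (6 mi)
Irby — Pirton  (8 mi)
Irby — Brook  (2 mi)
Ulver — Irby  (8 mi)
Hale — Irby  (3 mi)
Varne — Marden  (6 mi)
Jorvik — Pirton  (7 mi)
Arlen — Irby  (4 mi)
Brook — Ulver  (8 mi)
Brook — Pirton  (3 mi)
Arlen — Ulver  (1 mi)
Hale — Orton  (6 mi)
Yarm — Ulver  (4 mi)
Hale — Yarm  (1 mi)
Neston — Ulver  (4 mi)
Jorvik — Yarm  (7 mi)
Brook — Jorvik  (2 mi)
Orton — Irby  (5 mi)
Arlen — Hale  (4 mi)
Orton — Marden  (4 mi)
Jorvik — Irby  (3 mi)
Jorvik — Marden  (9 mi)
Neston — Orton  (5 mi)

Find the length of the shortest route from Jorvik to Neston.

Enumerating some paths:
Jorvik → Irby → Arlen → Ulver → Neston: 3+4+1+4 = 12
Jorvik → Brook → Varne → Neston: 2+4+6 = 12
Jorvik → Irby → Arlen → Neston: 3+4+4 = 11
Jorvik → Brook → Irby → Arlen → Neston: 2+2+4+4 = 12
Cheapest is Jorvik → Irby → Arlen → Neston at 11 mi.

11 mi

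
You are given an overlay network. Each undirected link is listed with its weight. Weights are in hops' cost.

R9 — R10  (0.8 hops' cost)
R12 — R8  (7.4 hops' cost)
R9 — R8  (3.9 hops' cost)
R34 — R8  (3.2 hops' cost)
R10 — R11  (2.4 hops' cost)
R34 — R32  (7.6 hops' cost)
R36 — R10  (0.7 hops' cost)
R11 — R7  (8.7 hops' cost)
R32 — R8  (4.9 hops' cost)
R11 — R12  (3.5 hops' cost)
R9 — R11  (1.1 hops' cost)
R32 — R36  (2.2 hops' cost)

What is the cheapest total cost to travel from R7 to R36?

Candidate routes:
R7 → R11 → R9 → R8 → R32 → R36: 8.7+1.1+3.9+4.9+2.2 = 20.8
R7 → R11 → R10 → R36: 8.7+2.4+0.7 = 11.8
R7 → R11 → R9 → R10 → R36: 8.7+1.1+0.8+0.7 = 11.3
Cheapest is R7 → R11 → R9 → R10 → R36 at 11.3 hops' cost.

11.3 hops' cost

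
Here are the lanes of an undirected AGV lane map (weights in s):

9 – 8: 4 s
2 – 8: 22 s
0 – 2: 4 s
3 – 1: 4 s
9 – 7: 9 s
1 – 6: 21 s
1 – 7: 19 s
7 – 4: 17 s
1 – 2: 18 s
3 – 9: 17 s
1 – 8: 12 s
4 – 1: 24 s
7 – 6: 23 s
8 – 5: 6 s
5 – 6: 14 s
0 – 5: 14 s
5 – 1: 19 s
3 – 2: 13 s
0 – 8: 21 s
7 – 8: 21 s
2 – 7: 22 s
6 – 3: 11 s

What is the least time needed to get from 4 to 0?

43 s

Shortest distances from 4:
4: 0
7: 17  (via 4)
1: 24  (via 4)
9: 26  (via 7)
3: 28  (via 1)
8: 30  (via 9)
5: 36  (via 8)
2: 39  (via 7)
6: 39  (via 3)
0: 43  (via 2)
Shortest route: 4–7–2–0 = 43 s.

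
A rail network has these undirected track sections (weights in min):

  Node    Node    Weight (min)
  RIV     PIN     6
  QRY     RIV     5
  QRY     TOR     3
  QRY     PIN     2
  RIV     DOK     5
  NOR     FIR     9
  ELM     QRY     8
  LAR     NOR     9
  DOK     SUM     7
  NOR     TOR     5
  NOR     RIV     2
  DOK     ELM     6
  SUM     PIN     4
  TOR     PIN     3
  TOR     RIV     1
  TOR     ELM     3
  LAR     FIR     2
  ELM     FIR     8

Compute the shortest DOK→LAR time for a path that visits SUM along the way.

Shortest DOK→SUM: DOK–SUM = 7
Best SUM to LAR: SUM–PIN–TOR–RIV–NOR–LAR costing 19
Total via SUM: 7 + 19 = 26 min.

26 min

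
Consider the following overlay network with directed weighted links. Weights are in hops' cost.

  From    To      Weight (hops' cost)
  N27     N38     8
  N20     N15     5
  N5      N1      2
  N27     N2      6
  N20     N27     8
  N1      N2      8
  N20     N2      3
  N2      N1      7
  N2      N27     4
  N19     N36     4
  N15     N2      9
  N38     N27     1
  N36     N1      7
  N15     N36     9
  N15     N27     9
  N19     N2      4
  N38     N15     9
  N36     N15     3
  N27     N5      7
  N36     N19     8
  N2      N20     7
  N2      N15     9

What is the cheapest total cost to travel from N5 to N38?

22 hops' cost

Settle nodes by increasing distance from N5:
N5: 0
N1: 2  (via N5)
N2: 10  (via N1)
N27: 14  (via N2)
N20: 17  (via N2)
N15: 19  (via N2)
N38: 22  (via N27)
Shortest route: N5 → N1 → N2 → N27 → N38 = 22 hops' cost.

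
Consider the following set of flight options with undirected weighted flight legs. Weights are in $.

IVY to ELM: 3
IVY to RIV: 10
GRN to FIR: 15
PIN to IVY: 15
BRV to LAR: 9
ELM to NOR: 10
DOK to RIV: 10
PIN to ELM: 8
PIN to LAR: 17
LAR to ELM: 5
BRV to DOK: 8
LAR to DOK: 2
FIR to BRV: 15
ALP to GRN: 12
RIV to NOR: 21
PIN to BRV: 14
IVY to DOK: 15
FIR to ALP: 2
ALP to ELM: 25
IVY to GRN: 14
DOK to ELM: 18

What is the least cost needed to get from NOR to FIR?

Enumerating some paths:
NOR–ELM–LAR–DOK–BRV–FIR: 10+5+2+8+15 = 40
NOR–ELM–ALP–FIR: 10+25+2 = 37
NOR–ELM–LAR–BRV–FIR: 10+5+9+15 = 39
NOR–ELM–IVY–GRN–ALP–FIR: 10+3+14+12+2 = 41
The minimum is $37 via NOR–ELM–ALP–FIR.

$37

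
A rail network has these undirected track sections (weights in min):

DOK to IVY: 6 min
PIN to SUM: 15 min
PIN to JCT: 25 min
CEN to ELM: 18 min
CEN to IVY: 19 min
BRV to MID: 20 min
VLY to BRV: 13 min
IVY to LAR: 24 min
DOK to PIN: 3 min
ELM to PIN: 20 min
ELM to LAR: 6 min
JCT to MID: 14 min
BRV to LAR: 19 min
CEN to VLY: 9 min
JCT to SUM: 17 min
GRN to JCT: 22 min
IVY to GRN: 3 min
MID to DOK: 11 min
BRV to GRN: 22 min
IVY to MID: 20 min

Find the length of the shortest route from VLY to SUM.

Running Dijkstra from VLY:
VLY: 0
CEN: 9  (via VLY)
BRV: 13  (via VLY)
ELM: 27  (via CEN)
IVY: 28  (via CEN)
GRN: 31  (via IVY)
LAR: 32  (via BRV)
MID: 33  (via BRV)
DOK: 34  (via IVY)
PIN: 37  (via DOK)
JCT: 47  (via MID)
SUM: 52  (via PIN)
Shortest route: VLY → CEN → IVY → DOK → PIN → SUM = 52 min.

52 min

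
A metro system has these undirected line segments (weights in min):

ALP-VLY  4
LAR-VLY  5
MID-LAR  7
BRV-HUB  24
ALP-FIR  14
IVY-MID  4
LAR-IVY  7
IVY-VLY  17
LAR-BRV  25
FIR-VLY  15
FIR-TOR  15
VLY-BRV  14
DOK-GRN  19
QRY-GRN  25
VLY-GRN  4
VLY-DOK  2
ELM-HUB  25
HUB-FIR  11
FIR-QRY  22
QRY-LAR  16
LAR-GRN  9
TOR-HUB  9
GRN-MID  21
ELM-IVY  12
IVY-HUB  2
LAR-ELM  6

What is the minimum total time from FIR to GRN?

Running Dijkstra from FIR:
FIR: 0
HUB: 11  (via FIR)
IVY: 13  (via HUB)
ALP: 14  (via FIR)
TOR: 15  (via FIR)
VLY: 15  (via FIR)
DOK: 17  (via VLY)
MID: 17  (via IVY)
GRN: 19  (via VLY)
Shortest route: FIR → VLY → GRN = 19 min.

19 min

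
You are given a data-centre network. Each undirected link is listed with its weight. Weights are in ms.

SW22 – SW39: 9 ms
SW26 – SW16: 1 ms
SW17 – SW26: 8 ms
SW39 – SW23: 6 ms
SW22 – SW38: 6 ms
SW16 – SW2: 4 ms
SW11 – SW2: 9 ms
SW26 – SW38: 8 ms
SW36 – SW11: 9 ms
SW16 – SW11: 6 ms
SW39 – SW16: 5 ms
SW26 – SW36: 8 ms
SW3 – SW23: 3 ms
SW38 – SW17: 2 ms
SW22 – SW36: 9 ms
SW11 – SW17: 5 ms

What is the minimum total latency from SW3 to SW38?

23 ms

Candidate routes:
SW3–SW23–SW39–SW22–SW38: 3+6+9+6 = 24
SW3–SW23–SW39–SW16–SW26–SW38: 3+6+5+1+8 = 23
The minimum is 23 ms via SW3–SW23–SW39–SW16–SW26–SW38.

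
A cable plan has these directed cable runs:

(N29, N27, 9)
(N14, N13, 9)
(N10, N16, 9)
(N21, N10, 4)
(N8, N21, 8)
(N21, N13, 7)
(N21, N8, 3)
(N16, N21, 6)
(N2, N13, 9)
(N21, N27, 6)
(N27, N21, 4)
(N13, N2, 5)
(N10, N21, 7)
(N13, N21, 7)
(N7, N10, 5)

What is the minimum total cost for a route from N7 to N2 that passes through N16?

Best N7 to N16: N7–N10–N16 costing 14
Best N16 to N2: N16–N21–N13–N2 costing 18
Total via N16: 14 + 18 = 32.

32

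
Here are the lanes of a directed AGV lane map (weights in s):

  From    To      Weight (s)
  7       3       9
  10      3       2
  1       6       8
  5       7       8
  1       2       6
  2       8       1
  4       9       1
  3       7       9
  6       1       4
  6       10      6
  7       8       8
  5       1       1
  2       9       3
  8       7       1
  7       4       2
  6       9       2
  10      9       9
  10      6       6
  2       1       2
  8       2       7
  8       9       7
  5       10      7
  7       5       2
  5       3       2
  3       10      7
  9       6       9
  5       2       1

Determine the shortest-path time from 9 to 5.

23 s

Shortest distances from 9:
9: 0
6: 9  (via 9)
1: 13  (via 6)
10: 15  (via 6)
3: 17  (via 10)
2: 19  (via 1)
8: 20  (via 2)
7: 21  (via 8)
4: 23  (via 7)
5: 23  (via 7)
Shortest route: 9–6–1–2–8–7–5 = 23 s.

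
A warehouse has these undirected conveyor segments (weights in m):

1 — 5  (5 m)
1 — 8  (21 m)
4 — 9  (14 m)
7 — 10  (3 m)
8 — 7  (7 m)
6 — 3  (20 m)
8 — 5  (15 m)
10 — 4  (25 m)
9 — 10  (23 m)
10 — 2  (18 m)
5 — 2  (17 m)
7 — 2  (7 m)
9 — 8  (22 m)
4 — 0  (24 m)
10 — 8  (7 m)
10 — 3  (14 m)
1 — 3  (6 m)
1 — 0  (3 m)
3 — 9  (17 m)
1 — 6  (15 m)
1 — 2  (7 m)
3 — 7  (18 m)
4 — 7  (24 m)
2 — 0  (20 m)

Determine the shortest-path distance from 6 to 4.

42 m

Enumerating some paths:
6 → 3 → 9 → 4: 20+17+14 = 51
6 → 1 → 0 → 4: 15+3+24 = 42
6 → 1 → 3 → 9 → 4: 15+6+17+14 = 52
Cheapest is 6 → 1 → 0 → 4 at 42 m.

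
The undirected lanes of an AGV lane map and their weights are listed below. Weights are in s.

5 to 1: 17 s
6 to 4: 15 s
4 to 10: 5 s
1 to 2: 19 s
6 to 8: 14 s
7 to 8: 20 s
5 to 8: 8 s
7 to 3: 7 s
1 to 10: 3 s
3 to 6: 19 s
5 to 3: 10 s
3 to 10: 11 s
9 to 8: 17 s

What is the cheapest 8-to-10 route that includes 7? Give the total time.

Shortest 8→7: 8–7 = 20
Shortest 7→10: 7–3–10 = 18
Total via 7: 20 + 18 = 38 s.

38 s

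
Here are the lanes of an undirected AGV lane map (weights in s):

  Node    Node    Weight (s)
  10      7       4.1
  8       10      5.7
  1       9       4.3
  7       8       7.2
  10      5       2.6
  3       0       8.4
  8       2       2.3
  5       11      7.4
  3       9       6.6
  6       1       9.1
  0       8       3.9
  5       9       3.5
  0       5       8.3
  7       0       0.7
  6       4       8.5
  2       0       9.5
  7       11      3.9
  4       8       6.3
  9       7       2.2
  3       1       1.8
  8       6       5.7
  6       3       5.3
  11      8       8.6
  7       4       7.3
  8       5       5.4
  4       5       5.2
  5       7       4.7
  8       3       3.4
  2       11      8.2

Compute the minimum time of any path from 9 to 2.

Compare a few routes:
9–7–8–2: 2.2+7.2+2.3 = 11.7
9–5–8–2: 3.5+5.4+2.3 = 11.2
9–7–0–8–2: 2.2+0.7+3.9+2.3 = 9.1
Cheapest is 9–7–0–8–2 at 9.1 s.

9.1 s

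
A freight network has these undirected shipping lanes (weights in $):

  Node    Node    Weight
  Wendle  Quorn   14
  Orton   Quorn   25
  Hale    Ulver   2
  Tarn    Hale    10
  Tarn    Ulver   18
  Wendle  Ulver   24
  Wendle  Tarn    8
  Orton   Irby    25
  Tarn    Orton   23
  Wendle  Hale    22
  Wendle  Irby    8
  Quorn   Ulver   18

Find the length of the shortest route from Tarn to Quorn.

Enumerating some paths:
Tarn - Wendle - Quorn: 8+14 = 22
Tarn - Hale - Ulver - Quorn: 10+2+18 = 30
The minimum is $22 via Tarn - Wendle - Quorn.

$22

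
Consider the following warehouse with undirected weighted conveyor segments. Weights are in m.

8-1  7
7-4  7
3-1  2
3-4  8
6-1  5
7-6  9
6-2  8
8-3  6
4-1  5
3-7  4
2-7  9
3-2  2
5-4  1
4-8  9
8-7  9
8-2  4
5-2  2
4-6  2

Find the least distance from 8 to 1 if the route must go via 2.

8 m

Best 8 to 2: 8–2 costing 4
Shortest 2→1: 2–3–1 = 4
Total via 2: 4 + 4 = 8 m.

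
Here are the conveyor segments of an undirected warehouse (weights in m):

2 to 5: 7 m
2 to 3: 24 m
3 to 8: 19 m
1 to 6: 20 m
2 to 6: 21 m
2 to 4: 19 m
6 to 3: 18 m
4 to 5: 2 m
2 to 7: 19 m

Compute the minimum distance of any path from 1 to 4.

Candidate routes:
1 → 6 → 2 → 5 → 4: 20+21+7+2 = 50
1 → 6 → 2 → 4: 20+21+19 = 60
1 → 6 → 3 → 2 → 5 → 4: 20+18+24+7+2 = 71
Cheapest is 1 → 6 → 2 → 5 → 4 at 50 m.

50 m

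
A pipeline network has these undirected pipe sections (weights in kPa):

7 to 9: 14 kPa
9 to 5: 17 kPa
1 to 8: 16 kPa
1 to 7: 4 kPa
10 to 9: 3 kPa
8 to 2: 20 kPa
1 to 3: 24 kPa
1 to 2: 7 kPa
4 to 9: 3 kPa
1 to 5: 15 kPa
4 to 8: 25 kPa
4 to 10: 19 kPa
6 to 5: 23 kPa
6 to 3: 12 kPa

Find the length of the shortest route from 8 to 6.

52 kPa

Enumerating some paths:
8–2–1–3–6: 20+7+24+12 = 63
8–1–5–6: 16+15+23 = 54
8–1–3–6: 16+24+12 = 52
The minimum is 52 kPa via 8–1–3–6.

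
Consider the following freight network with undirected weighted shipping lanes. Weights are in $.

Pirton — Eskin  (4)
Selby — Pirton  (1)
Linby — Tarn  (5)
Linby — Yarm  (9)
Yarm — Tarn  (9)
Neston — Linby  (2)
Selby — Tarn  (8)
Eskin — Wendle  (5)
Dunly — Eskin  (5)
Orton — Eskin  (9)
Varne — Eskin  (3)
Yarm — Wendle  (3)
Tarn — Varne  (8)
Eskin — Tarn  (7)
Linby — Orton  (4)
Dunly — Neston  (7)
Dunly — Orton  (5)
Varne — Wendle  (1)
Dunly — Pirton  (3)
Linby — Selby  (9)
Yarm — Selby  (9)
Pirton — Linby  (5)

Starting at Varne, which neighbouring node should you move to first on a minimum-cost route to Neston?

Eskin

Candidate routes:
Varne - Eskin - Dunly - Neston: 3+5+7 = 15
Varne - Tarn - Linby - Neston: 8+5+2 = 15
Varne - Wendle - Yarm - Linby - Neston: 1+3+9+2 = 15
Varne - Eskin - Pirton - Linby - Neston: 3+4+5+2 = 14
Cheapest is Varne - Eskin - Pirton - Linby - Neston at $14.
So from Varne the first move is to Eskin.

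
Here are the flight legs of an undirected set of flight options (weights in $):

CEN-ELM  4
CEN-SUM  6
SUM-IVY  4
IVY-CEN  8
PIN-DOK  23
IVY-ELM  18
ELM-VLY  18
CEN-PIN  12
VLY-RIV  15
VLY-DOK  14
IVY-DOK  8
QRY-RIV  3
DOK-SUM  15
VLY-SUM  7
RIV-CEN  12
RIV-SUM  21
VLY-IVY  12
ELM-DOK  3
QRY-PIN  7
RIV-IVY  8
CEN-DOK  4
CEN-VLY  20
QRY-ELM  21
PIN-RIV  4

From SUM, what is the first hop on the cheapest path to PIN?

IVY

Enumerating some paths:
SUM → CEN → PIN: 6+12 = 18
SUM → CEN → RIV → PIN: 6+12+4 = 22
SUM → IVY → RIV → PIN: 4+8+4 = 16
SUM → IVY → RIV → QRY → PIN: 4+8+3+7 = 22
Cheapest is SUM → IVY → RIV → PIN at $16.
So from SUM the first move is to IVY.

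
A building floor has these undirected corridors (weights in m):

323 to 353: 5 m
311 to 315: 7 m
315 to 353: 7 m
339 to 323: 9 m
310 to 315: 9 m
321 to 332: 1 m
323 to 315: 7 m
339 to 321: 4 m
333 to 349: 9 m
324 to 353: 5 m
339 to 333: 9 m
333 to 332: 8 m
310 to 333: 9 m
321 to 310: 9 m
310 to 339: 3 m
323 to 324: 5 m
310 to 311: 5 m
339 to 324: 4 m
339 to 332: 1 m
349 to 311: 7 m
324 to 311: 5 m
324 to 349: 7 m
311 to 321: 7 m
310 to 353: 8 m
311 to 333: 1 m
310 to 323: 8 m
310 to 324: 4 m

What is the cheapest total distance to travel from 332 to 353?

Running Dijkstra from 332:
332: 0
321: 1  (via 332)
339: 1  (via 332)
310: 4  (via 339)
324: 5  (via 339)
333: 8  (via 332)
311: 8  (via 321)
323: 10  (via 339)
353: 10  (via 324)
Shortest route: 332–339–324–353 = 10 m.

10 m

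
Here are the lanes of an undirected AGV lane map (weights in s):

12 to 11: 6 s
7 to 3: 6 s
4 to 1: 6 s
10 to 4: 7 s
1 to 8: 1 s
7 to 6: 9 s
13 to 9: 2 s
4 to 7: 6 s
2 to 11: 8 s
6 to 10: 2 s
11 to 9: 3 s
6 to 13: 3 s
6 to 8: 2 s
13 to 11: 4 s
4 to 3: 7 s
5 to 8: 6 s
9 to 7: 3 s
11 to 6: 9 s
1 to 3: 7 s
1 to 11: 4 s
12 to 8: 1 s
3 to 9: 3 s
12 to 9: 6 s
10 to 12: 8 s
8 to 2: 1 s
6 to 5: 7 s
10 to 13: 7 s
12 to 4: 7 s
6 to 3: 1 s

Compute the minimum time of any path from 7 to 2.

Enumerating some paths:
7–9–12–8–2: 3+6+1+1 = 11
7–9–13–6–8–2: 3+2+3+2+1 = 11
7–3–6–8–2: 6+1+2+1 = 10
Cheapest is 7–3–6–8–2 at 10 s.

10 s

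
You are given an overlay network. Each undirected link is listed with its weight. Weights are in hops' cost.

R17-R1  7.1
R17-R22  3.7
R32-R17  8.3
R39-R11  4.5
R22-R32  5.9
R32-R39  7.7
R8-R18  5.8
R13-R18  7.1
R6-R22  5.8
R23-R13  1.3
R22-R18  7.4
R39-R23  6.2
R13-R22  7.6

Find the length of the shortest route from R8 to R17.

16.9 hops' cost

Settle nodes by increasing distance from R8:
R8: 0
R18: 5.8  (via R8)
R13: 12.9  (via R18)
R22: 13.2  (via R18)
R23: 14.2  (via R13)
R17: 16.9  (via R22)
Shortest route: R8–R18–R22–R17 = 16.9 hops' cost.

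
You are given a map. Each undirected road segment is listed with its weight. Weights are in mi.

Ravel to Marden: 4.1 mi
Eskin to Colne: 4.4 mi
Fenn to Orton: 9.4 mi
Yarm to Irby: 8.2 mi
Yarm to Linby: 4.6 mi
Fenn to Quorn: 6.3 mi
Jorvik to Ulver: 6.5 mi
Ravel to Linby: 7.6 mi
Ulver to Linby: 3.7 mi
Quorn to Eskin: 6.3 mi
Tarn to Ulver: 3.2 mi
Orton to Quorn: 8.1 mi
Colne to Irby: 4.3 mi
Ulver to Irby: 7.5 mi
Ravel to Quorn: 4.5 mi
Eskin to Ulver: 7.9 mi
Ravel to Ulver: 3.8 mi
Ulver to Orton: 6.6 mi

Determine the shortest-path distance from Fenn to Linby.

Settle nodes by increasing distance from Fenn:
Fenn: 0
Quorn: 6.3  (via Fenn)
Orton: 9.4  (via Fenn)
Ravel: 10.8  (via Quorn)
Eskin: 12.6  (via Quorn)
Ulver: 14.6  (via Ravel)
Marden: 14.9  (via Ravel)
Colne: 17  (via Eskin)
Tarn: 17.8  (via Ulver)
Linby: 18.3  (via Ulver)
Shortest route: Fenn → Quorn → Ravel → Ulver → Linby = 18.3 mi.

18.3 mi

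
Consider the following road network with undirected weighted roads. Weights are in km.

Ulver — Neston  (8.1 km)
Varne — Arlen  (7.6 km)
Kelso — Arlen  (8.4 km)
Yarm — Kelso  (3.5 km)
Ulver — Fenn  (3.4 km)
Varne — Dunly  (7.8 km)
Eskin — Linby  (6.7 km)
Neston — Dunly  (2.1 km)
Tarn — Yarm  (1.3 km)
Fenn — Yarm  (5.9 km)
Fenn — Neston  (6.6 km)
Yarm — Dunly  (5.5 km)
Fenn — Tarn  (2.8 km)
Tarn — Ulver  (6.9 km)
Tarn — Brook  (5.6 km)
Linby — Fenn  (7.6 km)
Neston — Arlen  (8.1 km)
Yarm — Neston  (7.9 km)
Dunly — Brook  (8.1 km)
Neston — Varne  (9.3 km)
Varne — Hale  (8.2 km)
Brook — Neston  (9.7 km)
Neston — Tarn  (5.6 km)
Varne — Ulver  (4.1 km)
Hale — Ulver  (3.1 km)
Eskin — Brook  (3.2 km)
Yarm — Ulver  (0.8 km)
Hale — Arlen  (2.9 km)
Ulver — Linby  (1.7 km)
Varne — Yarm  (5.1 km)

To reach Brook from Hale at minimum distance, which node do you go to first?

Ulver

Enumerating some paths:
Hale–Ulver–Yarm–Tarn–Brook: 3.1+0.8+1.3+5.6 = 10.8
Hale–Ulver–Fenn–Tarn–Brook: 3.1+3.4+2.8+5.6 = 14.9
Hale–Ulver–Linby–Eskin–Brook: 3.1+1.7+6.7+3.2 = 14.7
Cheapest is Hale–Ulver–Yarm–Tarn–Brook at 10.8 km.
So from Hale the first move is to Ulver.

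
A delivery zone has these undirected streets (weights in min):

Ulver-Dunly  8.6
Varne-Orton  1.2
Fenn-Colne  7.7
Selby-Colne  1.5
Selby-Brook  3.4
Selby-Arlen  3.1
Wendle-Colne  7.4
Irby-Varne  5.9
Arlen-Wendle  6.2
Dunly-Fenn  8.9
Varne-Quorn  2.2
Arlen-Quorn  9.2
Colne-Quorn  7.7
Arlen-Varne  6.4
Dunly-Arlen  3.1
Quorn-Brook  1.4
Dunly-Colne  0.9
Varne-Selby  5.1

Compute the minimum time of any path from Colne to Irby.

Compare a few routes:
Colne → Selby → Brook → Quorn → Varne → Irby: 1.5+3.4+1.4+2.2+5.9 = 14.4
Colne → Selby → Varne → Irby: 1.5+5.1+5.9 = 12.5
The minimum is 12.5 min via Colne → Selby → Varne → Irby.

12.5 min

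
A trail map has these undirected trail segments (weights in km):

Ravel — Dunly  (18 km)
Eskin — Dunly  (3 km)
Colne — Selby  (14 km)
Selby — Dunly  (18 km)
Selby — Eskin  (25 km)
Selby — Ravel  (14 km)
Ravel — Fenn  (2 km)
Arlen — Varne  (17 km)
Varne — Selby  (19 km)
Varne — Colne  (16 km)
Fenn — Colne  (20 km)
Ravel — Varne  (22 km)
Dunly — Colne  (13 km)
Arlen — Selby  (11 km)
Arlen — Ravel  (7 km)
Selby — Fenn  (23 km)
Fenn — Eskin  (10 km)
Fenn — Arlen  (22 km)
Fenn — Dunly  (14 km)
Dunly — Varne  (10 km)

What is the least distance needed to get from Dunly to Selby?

18 km

Enumerating some paths:
Dunly - Colne - Selby: 13+14 = 27
Dunly - Eskin - Selby: 3+25 = 28
Dunly - Eskin - Fenn - Ravel - Selby: 3+10+2+14 = 29
Dunly - Selby: 18 = 18
Cheapest is Dunly - Selby at 18 km.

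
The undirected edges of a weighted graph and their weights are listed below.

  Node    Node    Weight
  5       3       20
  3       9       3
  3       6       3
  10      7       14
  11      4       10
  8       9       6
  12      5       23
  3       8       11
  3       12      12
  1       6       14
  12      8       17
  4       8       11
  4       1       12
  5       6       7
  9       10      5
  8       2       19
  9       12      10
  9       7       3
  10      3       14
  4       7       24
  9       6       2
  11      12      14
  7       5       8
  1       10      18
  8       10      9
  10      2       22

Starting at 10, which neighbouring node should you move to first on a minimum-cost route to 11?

9

Candidate routes:
10 - 8 - 4 - 11: 9+11+10 = 30
10 - 9 - 12 - 11: 5+10+14 = 29
The minimum is 29 via 10 - 9 - 12 - 11.
So from 10 the first move is to 9.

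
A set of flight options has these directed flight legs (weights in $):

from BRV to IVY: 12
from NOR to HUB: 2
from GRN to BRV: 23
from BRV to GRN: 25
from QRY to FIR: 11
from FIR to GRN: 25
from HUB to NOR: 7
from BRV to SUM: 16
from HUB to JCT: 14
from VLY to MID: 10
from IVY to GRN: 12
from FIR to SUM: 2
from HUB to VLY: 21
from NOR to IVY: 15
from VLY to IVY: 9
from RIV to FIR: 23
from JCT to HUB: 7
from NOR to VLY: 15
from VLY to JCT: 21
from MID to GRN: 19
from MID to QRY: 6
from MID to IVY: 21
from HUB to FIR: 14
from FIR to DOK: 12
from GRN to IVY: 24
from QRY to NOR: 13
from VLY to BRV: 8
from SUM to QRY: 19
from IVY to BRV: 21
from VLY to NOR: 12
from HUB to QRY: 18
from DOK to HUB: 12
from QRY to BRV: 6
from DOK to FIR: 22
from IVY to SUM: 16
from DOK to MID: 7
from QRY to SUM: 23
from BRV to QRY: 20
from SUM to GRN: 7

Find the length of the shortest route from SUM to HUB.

Candidate routes:
SUM–GRN–BRV–QRY–NOR–HUB: 7+23+20+13+2 = 65
SUM–QRY–NOR–HUB: 19+13+2 = 34
SUM–QRY–FIR–DOK–HUB: 19+11+12+12 = 54
SUM–QRY–NOR–VLY–JCT–HUB: 19+13+15+21+7 = 75
The minimum is $34 via SUM–QRY–NOR–HUB.

$34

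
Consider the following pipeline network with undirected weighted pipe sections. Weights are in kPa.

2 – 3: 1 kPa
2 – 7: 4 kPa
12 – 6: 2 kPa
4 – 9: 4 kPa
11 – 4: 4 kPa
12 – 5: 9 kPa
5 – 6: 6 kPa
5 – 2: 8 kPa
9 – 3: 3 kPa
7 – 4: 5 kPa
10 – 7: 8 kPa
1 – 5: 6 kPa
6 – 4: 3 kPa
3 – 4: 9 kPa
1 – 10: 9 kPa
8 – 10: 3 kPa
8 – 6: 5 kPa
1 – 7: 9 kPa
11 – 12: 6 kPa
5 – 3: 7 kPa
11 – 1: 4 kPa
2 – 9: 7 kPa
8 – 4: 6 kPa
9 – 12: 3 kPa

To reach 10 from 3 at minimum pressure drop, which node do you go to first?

2

Candidate routes:
3 - 2 - 7 - 10: 1+4+8 = 13
3 - 9 - 4 - 8 - 10: 3+4+6+3 = 16
3 - 9 - 4 - 6 - 8 - 10: 3+4+3+5+3 = 18
3 - 9 - 12 - 6 - 8 - 10: 3+3+2+5+3 = 16
The minimum is 13 kPa via 3 - 2 - 7 - 10.
So from 3 the first move is to 2.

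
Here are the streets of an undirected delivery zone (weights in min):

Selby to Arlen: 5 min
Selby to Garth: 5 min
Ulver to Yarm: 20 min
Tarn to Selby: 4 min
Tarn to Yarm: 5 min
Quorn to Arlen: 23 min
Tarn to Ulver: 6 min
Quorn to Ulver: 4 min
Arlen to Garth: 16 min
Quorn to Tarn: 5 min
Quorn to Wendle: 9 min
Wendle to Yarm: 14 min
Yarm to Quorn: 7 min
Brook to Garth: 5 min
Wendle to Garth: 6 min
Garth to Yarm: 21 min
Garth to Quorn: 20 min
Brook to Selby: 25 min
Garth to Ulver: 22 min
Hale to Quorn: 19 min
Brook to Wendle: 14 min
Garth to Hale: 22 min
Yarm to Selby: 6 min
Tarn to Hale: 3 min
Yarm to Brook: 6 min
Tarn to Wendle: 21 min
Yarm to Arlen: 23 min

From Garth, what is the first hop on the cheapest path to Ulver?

Selby

Candidate routes:
Garth - Selby - Tarn - Ulver: 5+4+6 = 15
Garth - Selby - Tarn - Quorn - Ulver: 5+4+5+4 = 18
Cheapest is Garth - Selby - Tarn - Ulver at 15 min.
So from Garth the first move is to Selby.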